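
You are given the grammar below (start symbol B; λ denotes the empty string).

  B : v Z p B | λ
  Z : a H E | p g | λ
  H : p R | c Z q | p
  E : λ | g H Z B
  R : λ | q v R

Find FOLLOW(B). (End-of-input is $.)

B is the start symbol, so $ ∈ FOLLOW(B).
In B : v Z p B: B is at the end, add FOLLOW(B) = { $, p, q, v }.
In E : g H Z B: B is at the end, add FOLLOW(E) = { p, q, v }.
Union: FOLLOW(B) = { $, p, q, v }.

{ $, p, q, v }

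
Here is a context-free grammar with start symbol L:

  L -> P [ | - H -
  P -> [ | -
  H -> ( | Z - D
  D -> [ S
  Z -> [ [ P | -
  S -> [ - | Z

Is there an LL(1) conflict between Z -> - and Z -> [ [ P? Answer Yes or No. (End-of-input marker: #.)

FIRST(-) = { - } and FIRST([ [ P) = { [ }.
The FIRST sets are disjoint and neither alternative is nullable — no conflict.

No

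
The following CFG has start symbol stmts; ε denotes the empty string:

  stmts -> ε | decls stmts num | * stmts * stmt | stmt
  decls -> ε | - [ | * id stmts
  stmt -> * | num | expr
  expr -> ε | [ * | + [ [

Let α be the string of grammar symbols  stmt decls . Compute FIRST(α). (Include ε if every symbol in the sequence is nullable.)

Add FIRST(stmt)\{ε} = { *, +, [, num }; stmt is nullable, continue.
Add FIRST(decls)\{ε} = { *, - }; decls is nullable, continue.
Every symbol is nullable, so include ε.

{ *, +, -, [, num, ε }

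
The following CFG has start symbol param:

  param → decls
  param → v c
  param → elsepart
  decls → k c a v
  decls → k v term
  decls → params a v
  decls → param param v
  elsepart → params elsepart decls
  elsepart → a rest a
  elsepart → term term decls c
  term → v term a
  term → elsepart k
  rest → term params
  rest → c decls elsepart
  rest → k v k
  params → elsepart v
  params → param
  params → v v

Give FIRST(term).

{ a, k, v }

term → v term a contributes {v}.
From term → elsepart k: add FIRST(elsepart) = { a, k, v }.
Union: FIRST(term) = { a, k, v }.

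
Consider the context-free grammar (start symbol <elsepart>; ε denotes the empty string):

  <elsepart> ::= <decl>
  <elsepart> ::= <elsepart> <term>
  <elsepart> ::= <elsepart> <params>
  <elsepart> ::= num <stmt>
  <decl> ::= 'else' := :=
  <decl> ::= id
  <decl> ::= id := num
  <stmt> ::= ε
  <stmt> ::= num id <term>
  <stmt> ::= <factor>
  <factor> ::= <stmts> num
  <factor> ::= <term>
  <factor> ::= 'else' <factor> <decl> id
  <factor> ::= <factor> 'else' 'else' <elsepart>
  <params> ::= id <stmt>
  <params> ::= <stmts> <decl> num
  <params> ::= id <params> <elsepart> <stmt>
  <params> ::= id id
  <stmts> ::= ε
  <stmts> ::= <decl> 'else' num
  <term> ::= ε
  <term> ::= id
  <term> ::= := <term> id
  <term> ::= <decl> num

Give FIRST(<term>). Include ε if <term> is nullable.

{ 'else', :=, id, ε }

<term> ::= ε contributes ε.
<term> ::= id contributes {id}.
<term> ::= := <term> id contributes {:=}.
From <term> ::= <decl> num: add FIRST(<decl>) = { 'else', id }.
Union: FIRST(<term>) = { 'else', :=, id, ε }.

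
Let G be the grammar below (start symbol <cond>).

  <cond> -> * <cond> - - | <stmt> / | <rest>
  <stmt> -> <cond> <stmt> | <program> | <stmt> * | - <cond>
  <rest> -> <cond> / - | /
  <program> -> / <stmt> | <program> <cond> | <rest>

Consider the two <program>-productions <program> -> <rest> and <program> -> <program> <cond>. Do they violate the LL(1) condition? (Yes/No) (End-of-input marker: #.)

Yes

FIRST(<rest>) = { *, -, / } and FIRST(<program> <cond>) = { *, -, / }.
Both contain *, so the two alternatives are not disjoint — LL(1) conflict.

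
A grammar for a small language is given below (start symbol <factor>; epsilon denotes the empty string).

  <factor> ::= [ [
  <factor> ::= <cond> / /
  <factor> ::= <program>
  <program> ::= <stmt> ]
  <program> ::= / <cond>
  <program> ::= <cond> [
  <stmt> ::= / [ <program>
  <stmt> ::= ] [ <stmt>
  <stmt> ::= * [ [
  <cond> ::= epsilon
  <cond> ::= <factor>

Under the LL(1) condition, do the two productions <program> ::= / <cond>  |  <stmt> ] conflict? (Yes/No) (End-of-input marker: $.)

FIRST(/ <cond>) = { / } and FIRST(<stmt> ]) = { *, /, ] }.
Both contain /, so the two alternatives are not disjoint — LL(1) conflict.

Yes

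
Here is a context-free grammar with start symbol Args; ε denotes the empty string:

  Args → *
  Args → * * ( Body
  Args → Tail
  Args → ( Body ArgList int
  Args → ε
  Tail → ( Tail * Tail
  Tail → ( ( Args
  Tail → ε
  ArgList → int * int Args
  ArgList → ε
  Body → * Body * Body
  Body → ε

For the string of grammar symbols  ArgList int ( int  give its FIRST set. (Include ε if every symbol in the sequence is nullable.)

{ int }

Add FIRST(ArgList)\{ε} = { int }; ArgList is nullable, continue.
int is a terminal; add {int} and stop.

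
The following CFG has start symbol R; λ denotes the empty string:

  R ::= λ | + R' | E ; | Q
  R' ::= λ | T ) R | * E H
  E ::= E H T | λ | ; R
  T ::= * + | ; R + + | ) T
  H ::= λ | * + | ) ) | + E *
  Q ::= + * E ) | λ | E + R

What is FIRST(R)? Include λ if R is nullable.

R ::= λ contributes λ.
R ::= + R' contributes {+}.
From R ::= E ;: E nullable, take FIRST(E) ∪ {;} = { ), *, +, ; }.
From R ::= Q: add FIRST(Q) = { ), *, +, ;, λ } (including λ since Q is nullable).
Union: FIRST(R) = { ), *, +, ;, λ }.

{ ), *, +, ;, λ }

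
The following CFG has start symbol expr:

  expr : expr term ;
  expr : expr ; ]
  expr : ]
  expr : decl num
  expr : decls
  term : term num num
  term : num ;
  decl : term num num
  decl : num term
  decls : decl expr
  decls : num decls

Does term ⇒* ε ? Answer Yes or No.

No nonterminal in this grammar is nullable.
No production of term has an RHS whose symbols are all nullable, so term is not nullable.

No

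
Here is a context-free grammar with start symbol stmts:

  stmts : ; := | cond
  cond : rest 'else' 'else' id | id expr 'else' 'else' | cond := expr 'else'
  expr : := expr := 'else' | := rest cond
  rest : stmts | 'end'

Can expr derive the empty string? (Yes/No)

No

No nonterminal in this grammar is nullable.
No production of expr has an RHS whose symbols are all nullable, so expr is not nullable.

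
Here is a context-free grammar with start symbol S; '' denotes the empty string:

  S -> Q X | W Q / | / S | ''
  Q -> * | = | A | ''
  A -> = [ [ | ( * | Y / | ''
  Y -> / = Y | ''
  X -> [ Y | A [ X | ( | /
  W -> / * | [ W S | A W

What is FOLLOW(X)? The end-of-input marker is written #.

In S -> Q X: X is at the end, add FOLLOW(S) = { #, (, *, /, =, [ }.
In X -> A [ X: X is at the end, add FOLLOW(X) = { #, (, *, /, =, [ }.
Union: FOLLOW(X) = { #, (, *, /, =, [ }.

{ #, (, *, /, =, [ }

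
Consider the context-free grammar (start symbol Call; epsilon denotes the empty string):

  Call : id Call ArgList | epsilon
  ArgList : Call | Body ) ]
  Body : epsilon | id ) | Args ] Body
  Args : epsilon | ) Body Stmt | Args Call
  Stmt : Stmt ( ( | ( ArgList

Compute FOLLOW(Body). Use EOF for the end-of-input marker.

In ArgList : Body ) ]: add FIRST() ]) = { ) }.
In Body : Args ] Body: Body is at the end, add FOLLOW(Body) = { (, ) }.
In Args : ) Body Stmt: add FIRST(Stmt) = { ( }.
Union: FOLLOW(Body) = { (, ) }.

{ (, ) }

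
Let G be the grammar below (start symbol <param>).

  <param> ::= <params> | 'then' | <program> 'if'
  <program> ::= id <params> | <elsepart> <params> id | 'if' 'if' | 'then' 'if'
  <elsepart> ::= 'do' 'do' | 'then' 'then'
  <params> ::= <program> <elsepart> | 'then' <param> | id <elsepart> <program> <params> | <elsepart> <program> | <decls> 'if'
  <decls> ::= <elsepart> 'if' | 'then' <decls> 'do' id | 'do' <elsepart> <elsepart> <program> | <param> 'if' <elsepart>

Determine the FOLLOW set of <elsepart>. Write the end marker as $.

In <program> ::= <elsepart> <params> id: add FIRST(<params> id) = { 'do', 'if', 'then', id }.
In <params> ::= <program> <elsepart>: <elsepart> is at the end, add FOLLOW(<params>) = { $, 'do', 'if', 'then', id }.
In <params> ::= id <elsepart> <program> <params>: add FIRST(<program> <params>) = { 'do', 'if', 'then', id }.
In <params> ::= <elsepart> <program>: add FIRST(<program>) = { 'do', 'if', 'then', id }.
In <decls> ::= <elsepart> 'if': add FIRST('if') = { 'if' }.
In <decls> ::= 'do' <elsepart> <elsepart> <program>: add FIRST(<elsepart> <program>) = { 'do', 'then' }.
In <decls> ::= 'do' <elsepart> <elsepart> <program>: add FIRST(<program>) = { 'do', 'if', 'then', id }.
In <decls> ::= <param> 'if' <elsepart>: <elsepart> is at the end, add FOLLOW(<decls>) = { 'do', 'if' }.
Union: FOLLOW(<elsepart>) = { $, 'do', 'if', 'then', id }.

{ $, 'do', 'if', 'then', id }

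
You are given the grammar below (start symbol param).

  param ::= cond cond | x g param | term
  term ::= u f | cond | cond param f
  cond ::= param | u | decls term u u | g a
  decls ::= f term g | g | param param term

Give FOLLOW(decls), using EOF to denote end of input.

{ f, g, u, x }

In cond ::= decls term u u: add FIRST(term u u) = { f, g, u, x }.
Union: FOLLOW(decls) = { f, g, u, x }.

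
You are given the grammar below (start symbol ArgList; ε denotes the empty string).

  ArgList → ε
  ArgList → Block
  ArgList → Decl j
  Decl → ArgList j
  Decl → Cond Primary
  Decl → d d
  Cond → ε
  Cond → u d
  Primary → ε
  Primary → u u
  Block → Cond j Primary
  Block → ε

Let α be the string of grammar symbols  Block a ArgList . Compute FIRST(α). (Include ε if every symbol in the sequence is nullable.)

{ a, j, u }

Add FIRST(Block)\{ε} = { j, u }; Block is nullable, continue.
a is a terminal; add {a} and stop.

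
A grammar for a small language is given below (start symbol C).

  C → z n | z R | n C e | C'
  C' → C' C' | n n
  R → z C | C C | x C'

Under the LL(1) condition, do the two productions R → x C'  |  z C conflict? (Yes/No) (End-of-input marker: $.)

No

FIRST(x C') = { x } and FIRST(z C) = { z }.
The FIRST sets are disjoint and neither alternative is nullable — no conflict.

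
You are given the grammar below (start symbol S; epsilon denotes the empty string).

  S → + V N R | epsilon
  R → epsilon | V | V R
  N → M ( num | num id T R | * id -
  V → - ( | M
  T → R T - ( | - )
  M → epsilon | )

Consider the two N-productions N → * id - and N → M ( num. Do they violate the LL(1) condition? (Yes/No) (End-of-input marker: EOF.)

FIRST(* id -) = { * } and FIRST(M ( num) = { (, ) }.
The FIRST sets are disjoint and neither alternative is nullable — no conflict.

No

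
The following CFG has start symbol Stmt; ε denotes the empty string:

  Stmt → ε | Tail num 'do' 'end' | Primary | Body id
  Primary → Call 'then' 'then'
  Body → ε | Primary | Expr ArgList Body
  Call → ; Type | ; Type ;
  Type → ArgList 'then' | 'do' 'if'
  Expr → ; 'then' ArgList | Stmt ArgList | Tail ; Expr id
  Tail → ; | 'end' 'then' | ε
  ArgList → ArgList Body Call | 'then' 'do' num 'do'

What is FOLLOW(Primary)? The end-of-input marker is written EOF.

In Stmt → Primary: Primary is at the end, add FOLLOW(Stmt) = { EOF, 'then' }.
In Body → Primary: Primary is at the end, add FOLLOW(Body) = { ;, id }.
Union: FOLLOW(Primary) = { EOF, 'then', ;, id }.

{ EOF, 'then', ;, id }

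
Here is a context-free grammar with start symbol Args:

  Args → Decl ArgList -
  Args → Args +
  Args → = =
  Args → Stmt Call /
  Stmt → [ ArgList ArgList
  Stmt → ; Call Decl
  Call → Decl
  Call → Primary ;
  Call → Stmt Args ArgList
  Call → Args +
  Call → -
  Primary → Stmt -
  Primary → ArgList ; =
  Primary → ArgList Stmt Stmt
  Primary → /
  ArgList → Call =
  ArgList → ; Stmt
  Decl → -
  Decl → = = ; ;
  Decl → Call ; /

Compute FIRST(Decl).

Decl → - contributes {-}.
Decl → = = ; ; contributes {=}.
From Decl → Call ; /: add FIRST(Call) = { -, /, ;, =, [ }.
Union: FIRST(Decl) = { -, /, ;, =, [ }.

{ -, /, ;, =, [ }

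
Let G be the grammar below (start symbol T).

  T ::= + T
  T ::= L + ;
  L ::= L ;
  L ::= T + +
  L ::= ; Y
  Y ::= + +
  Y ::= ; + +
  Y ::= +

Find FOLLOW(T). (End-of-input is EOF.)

T is the start symbol, so EOF ∈ FOLLOW(T).
In T ::= + T: T is at the end, add FOLLOW(T) = { EOF, + }.
In L ::= T + +: add FIRST(+ +) = { + }.
Union: FOLLOW(T) = { EOF, + }.

{ EOF, + }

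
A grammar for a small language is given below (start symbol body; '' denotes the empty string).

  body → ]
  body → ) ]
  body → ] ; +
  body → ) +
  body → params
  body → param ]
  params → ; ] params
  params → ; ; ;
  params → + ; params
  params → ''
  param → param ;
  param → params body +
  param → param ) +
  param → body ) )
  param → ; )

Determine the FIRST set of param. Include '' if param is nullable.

{ ), +, ;, ] }

From param → param ;: add FIRST(param) = { ), +, ;, ] }.
From param → params body +: params, body nullable, take FIRST(params) ∪ FIRST(body) ∪ {+} = { ), +, ;, ] }.
From param → param ) +: add FIRST(param) = { ), +, ;, ] }.
From param → body ) ): body nullable, take FIRST(body) ∪ {)} = { ), +, ;, ] }.
param → ; ) contributes {;}.
Union: FIRST(param) = { ), +, ;, ] }.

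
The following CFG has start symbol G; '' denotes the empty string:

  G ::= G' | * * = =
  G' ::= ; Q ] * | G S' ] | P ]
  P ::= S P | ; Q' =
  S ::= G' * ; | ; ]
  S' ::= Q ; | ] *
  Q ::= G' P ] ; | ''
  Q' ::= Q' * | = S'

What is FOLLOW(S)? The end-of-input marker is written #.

{ *, ; }

In P ::= S P: add FIRST(P) = { *, ; }.
Union: FOLLOW(S) = { *, ; }.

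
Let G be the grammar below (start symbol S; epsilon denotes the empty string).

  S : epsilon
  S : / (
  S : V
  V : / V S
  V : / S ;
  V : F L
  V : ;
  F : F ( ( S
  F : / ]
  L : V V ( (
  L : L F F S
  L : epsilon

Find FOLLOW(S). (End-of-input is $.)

{ $, (, /, ; }

S is the start symbol, so $ ∈ FOLLOW(S).
In V : / V S: S is at the end, add FOLLOW(V) = { $, (, /, ; }.
In V : / S ;: add FIRST(;) = { ; }.
In F : F ( ( S: S is at the end, add FOLLOW(F) = { $, (, /, ; }.
In L : L F F S: S is at the end, add FOLLOW(L) = { $, (, /, ; }.
Union: FOLLOW(S) = { $, (, /, ; }.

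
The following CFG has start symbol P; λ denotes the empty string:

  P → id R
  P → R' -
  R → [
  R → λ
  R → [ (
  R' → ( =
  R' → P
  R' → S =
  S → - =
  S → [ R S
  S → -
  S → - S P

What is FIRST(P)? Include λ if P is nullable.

P → id R contributes {id}.
From P → R' -: add FIRST(R') = { (, -, [, id }.
Union: FIRST(P) = { (, -, [, id }.

{ (, -, [, id }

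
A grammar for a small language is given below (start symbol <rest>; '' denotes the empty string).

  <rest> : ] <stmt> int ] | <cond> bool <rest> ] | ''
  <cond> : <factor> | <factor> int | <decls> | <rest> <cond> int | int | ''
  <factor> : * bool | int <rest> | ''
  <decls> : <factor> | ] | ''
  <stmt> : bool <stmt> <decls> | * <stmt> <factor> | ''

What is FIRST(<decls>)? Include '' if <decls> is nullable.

From <decls> : <factor>: add FIRST(<factor>) = { *, int, '' } (including '' since <factor> is nullable).
<decls> : ] contributes {]}.
<decls> : '' contributes ''.
Union: FIRST(<decls>) = { *, ], int, '' }.

{ *, ], int, '' }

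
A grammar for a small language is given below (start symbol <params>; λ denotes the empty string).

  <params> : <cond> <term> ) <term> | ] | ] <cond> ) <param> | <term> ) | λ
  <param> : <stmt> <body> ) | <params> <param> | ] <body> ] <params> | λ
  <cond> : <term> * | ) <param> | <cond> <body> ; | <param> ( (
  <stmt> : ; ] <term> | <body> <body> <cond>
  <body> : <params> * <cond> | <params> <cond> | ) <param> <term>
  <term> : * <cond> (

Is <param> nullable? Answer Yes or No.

<param> has an λ-production, so <param> ⇒ λ.

Yes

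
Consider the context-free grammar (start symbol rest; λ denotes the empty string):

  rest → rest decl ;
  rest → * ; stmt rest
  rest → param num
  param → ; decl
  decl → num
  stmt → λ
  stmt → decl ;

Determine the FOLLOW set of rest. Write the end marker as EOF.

rest is the start symbol, so EOF ∈ FOLLOW(rest).
In rest → rest decl ;: add FIRST(decl ;) = { num }.
In rest → * ; stmt rest: rest is at the end, add FOLLOW(rest) = { EOF, num }.
Union: FOLLOW(rest) = { EOF, num }.

{ EOF, num }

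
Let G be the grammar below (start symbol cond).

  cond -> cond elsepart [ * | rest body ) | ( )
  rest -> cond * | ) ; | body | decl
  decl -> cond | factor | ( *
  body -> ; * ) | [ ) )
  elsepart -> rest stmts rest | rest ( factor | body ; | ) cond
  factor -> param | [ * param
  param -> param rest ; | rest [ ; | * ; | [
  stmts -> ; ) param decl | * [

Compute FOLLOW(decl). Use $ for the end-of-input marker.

{ (, ), *, ;, [ }

In rest -> decl: decl is at the end, add FOLLOW(rest) = { (, *, ;, [ }.
In stmts -> ; ) param decl: decl is at the end, add FOLLOW(stmts) = { (, ), *, ;, [ }.
Union: FOLLOW(decl) = { (, ), *, ;, [ }.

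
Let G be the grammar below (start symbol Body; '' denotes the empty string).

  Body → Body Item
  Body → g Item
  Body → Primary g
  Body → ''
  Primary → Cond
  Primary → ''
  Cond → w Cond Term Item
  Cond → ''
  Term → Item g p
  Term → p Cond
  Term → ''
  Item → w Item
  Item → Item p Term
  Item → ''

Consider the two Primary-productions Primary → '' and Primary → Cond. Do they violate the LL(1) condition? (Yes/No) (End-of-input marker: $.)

Yes

FIRST('') = { '' } and FIRST(Cond) = { w, '' }.
Both alternatives are nullable, violating the LL(1) condition.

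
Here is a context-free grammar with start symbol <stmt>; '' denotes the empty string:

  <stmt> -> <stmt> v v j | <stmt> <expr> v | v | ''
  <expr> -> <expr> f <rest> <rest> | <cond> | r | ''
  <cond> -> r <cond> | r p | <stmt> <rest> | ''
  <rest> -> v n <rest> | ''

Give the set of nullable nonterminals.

Directly nullable (have an ''-production): <stmt>, <expr>, <cond>, <rest>.

{ <cond>, <expr>, <rest>, <stmt> }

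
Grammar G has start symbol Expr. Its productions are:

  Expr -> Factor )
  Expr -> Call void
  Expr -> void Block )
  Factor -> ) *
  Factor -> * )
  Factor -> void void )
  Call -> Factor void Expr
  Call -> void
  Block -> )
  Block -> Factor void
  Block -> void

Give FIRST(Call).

From Call -> Factor void Expr: add FIRST(Factor) = { ), *, void }.
Call -> void contributes {void}.
Union: FIRST(Call) = { ), *, void }.

{ ), *, void }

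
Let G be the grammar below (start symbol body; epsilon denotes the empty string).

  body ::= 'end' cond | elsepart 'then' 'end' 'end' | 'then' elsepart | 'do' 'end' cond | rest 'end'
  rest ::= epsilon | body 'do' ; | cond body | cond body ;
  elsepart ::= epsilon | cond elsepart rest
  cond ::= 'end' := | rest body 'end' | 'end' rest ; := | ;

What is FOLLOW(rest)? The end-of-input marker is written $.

{ $, 'do', 'end', 'then', ; }

In body ::= rest 'end': add FIRST('end') = { 'end' }.
In elsepart ::= cond elsepart rest: rest is at the end, add FOLLOW(elsepart) = { $, 'do', 'end', 'then', ; }.
In cond ::= rest body 'end': add FIRST(body 'end') = { 'do', 'end', 'then', ; }.
In cond ::= 'end' rest ; :=: add FIRST(; :=) = { ; }.
Union: FOLLOW(rest) = { $, 'do', 'end', 'then', ; }.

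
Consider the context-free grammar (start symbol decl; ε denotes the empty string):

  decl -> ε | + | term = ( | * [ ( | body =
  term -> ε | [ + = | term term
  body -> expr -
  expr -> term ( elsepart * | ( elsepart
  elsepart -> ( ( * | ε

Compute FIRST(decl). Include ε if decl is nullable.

{ (, *, +, =, [, ε }

decl -> ε contributes ε.
decl -> + contributes {+}.
From decl -> term = (: term nullable, take FIRST(term) ∪ {=} = { =, [ }.
decl -> * [ ( contributes {*}.
From decl -> body =: add FIRST(body) = { (, [ }.
Union: FIRST(decl) = { (, *, +, =, [, ε }.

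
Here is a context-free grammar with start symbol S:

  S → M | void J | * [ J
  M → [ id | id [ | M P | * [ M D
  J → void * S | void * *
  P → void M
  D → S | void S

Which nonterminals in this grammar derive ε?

No nonterminal has an empty production or an RHS whose symbols are all nullable.

{ } (none)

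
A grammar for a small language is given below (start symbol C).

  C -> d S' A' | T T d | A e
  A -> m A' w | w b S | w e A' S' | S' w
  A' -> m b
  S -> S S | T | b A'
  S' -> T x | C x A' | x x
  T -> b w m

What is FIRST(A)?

{ b, d, m, w, x }

A -> m A' w contributes {m}.
A -> w b S contributes {w}.
A -> w e A' S' contributes {w}.
From A -> S' w: add FIRST(S') = { b, d, m, w, x }.
Union: FIRST(A) = { b, d, m, w, x }.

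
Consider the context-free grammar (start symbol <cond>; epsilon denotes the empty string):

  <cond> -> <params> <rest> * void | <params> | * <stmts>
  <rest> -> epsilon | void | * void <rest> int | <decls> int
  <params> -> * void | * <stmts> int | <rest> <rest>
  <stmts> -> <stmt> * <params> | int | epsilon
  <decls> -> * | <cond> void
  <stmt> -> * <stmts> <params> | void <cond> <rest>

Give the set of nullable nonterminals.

{ <cond>, <params>, <rest>, <stmts> }

Directly nullable (have an epsilon-production): <rest>, <stmts>.
<cond> -> <params> with every symbol nullable, so <cond> is nullable.
<params> -> <rest> <rest> with every symbol nullable, so <params> is nullable.
No other nonterminal has a production whose RHS symbols are all nullable.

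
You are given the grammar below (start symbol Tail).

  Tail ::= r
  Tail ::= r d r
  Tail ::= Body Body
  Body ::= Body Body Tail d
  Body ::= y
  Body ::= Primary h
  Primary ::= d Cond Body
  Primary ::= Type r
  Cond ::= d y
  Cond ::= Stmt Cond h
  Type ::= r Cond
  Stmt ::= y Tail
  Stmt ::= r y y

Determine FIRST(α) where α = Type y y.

Add FIRST(Type) = { r }; Type is not nullable, stop.

{ r }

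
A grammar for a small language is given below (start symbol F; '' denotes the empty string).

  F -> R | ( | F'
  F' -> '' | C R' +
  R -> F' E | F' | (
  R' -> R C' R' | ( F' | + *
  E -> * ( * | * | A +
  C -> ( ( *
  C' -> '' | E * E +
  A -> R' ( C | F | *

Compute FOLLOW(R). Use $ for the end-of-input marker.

In F -> R: R is at the end, add FOLLOW(F) = { $, + }.
In R' -> R C' R': add FIRST(C' R') = { (, *, + }.
Union: FOLLOW(R) = { $, (, *, + }.

{ $, (, *, + }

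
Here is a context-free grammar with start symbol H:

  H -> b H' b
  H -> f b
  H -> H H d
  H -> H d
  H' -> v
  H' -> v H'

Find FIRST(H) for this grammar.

{ b, f }

H -> b H' b contributes {b}.
H -> f b contributes {f}.
From H -> H H d: add FIRST(H) = { b, f }.
From H -> H d: add FIRST(H) = { b, f }.
Union: FIRST(H) = { b, f }.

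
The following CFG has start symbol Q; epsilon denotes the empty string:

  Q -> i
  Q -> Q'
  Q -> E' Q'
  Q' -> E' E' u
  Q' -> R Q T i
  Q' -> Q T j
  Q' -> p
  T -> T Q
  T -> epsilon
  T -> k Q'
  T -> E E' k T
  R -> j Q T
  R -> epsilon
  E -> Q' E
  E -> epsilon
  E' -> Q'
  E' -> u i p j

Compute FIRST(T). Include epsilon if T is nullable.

{ i, j, k, p, u, epsilon }

From T -> T Q: T nullable, take FIRST(T) ∪ FIRST(Q) = { i, j, k, p, u }.
T -> epsilon contributes epsilon.
T -> k Q' contributes {k}.
From T -> E E' k T: E nullable, take FIRST(E) ∪ FIRST(E') = { i, j, p, u }.
Union: FIRST(T) = { i, j, k, p, u, epsilon }.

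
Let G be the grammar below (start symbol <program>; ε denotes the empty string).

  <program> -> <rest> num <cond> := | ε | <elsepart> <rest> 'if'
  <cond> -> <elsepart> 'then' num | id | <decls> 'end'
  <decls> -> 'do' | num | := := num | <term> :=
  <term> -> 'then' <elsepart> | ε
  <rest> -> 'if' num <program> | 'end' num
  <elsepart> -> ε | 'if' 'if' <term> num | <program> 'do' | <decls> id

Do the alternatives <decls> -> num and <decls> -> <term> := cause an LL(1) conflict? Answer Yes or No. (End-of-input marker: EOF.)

FIRST(num) = { num } and FIRST(<term> :=) = { 'then', := }.
The FIRST sets are disjoint and neither alternative is nullable — no conflict.

No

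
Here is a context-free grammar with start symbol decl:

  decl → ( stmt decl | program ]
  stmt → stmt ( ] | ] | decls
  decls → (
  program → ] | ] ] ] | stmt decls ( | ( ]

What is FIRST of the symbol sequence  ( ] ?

{ ( }

( is a terminal; add {(} and stop.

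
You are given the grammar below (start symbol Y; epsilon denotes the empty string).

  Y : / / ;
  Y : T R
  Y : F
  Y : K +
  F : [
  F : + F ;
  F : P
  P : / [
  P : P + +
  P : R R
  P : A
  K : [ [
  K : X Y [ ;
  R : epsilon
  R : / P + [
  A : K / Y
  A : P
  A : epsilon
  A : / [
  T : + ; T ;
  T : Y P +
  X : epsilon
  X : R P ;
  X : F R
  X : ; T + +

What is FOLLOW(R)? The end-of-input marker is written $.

In Y : T R: R is at the end, add FOLLOW(Y) = { $, +, /, ;, [ }.
In P : R R: add FIRST(R)\{epsilon} = { / }.
  Since R is nullable, also add FOLLOW(P) = { $, +, /, ;, [ }.
In P : R R: R is at the end, add FOLLOW(P) = { $, +, /, ;, [ }.
In X : R P ;: add FIRST(P ;) = { +, /, ;, [ }.
In X : F R: R is at the end, add FOLLOW(X) = { +, /, ;, [ }.
Union: FOLLOW(R) = { $, +, /, ;, [ }.

{ $, +, /, ;, [ }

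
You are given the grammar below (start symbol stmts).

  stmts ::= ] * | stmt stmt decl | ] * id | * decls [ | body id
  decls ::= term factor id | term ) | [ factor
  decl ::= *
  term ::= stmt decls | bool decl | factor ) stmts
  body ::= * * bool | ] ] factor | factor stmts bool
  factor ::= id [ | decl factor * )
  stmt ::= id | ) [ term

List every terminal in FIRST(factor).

{ *, id }

factor ::= id [ contributes {id}.
From factor ::= decl factor * ): add FIRST(decl) = { * }.
Union: FIRST(factor) = { *, id }.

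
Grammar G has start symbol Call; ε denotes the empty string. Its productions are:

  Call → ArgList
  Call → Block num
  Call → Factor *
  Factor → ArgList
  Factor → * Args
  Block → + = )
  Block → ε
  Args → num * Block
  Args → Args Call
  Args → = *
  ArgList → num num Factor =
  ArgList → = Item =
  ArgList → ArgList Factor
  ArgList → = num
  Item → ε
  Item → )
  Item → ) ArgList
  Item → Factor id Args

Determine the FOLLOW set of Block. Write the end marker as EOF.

In Call → Block num: add FIRST(num) = { num }.
In Args → num * Block: Block is at the end, add FOLLOW(Args) = { EOF, *, +, =, id, num }.
Union: FOLLOW(Block) = { EOF, *, +, =, id, num }.

{ EOF, *, +, =, id, num }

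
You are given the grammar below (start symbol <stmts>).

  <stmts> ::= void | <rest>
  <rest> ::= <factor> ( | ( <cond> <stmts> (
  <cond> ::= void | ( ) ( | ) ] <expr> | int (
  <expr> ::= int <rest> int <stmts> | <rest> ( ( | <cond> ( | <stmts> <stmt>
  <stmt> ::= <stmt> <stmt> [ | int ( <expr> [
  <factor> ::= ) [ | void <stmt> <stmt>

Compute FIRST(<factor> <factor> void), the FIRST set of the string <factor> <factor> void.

{ ), void }

Add FIRST(<factor>) = { ), void }; <factor> is not nullable, stop.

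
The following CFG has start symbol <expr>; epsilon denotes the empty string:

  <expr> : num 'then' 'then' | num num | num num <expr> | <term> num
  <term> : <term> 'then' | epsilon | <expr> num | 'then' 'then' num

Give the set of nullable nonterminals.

{ <term> }

Directly nullable (have an epsilon-production): <term>.
No other nonterminal has a production whose RHS symbols are all nullable.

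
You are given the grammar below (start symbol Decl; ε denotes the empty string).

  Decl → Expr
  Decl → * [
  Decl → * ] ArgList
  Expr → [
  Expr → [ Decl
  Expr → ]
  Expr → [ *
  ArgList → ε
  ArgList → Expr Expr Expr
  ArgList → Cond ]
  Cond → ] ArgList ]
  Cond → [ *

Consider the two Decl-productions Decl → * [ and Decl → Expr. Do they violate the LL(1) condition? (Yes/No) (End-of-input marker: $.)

No

FIRST(* [) = { * } and FIRST(Expr) = { [, ] }.
The FIRST sets are disjoint and neither alternative is nullable — no conflict.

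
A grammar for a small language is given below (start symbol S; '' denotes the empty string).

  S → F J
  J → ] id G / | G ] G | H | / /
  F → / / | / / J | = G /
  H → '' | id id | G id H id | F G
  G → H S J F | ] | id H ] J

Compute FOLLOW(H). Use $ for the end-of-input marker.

{ $, /, =, ], id }

In J → H: H is at the end, add FOLLOW(J) = { $, /, =, ], id }.
In H → G id H id: add FIRST(id) = { id }.
In G → H S J F: add FIRST(S J F) = { /, = }.
In G → id H ] J: add FIRST(] J) = { ] }.
Union: FOLLOW(H) = { $, /, =, ], id }.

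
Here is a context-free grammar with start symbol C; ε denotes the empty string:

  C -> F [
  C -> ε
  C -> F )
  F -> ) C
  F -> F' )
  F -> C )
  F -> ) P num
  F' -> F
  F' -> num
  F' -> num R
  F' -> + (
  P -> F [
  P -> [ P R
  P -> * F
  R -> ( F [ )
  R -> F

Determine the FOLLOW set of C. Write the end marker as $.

C is the start symbol, so $ ∈ FOLLOW(C).
In F -> ) C: C is at the end, add FOLLOW(F) = { (, ), +, [, num }.
In F -> C ): add FIRST()) = { ) }.
Union: FOLLOW(C) = { $, (, ), +, [, num }.

{ $, (, ), +, [, num }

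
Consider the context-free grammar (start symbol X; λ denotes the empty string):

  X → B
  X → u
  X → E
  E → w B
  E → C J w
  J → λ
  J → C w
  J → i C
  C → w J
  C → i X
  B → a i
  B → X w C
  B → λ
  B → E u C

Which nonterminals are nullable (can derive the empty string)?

{ B, J, X }

Directly nullable (have an λ-production): J, B.
X → B with every symbol nullable, so X is nullable.
No other nonterminal has a production whose RHS symbols are all nullable.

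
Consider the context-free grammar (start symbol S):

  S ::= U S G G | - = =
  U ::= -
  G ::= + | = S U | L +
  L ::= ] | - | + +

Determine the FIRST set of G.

G ::= + contributes {+}.
G ::= = S U contributes {=}.
From G ::= L +: add FIRST(L) = { +, -, ] }.
Union: FIRST(G) = { +, -, =, ] }.

{ +, -, =, ] }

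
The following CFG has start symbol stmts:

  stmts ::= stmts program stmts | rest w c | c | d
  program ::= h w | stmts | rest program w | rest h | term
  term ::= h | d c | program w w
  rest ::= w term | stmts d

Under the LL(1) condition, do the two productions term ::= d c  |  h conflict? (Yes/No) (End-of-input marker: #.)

No

FIRST(d c) = { d } and FIRST(h) = { h }.
The FIRST sets are disjoint and neither alternative is nullable — no conflict.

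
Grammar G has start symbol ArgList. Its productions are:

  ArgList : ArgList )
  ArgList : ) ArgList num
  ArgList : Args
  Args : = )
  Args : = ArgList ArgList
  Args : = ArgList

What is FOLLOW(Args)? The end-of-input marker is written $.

{ $, ), =, num }

In ArgList : Args: Args is at the end, add FOLLOW(ArgList) = { $, ), =, num }.
Union: FOLLOW(Args) = { $, ), =, num }.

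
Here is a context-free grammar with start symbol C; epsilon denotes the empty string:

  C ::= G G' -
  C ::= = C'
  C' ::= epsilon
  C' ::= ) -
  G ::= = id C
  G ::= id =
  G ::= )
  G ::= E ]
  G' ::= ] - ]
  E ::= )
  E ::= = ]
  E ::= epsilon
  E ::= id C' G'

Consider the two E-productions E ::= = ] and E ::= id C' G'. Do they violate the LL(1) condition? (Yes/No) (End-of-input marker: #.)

No

FIRST(= ]) = { = } and FIRST(id C' G') = { id }.
The FIRST sets are disjoint and neither alternative is nullable — no conflict.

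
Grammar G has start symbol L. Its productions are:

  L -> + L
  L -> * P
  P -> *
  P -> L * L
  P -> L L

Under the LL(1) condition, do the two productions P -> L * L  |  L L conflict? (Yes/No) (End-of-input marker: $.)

Yes

FIRST(L * L) = { *, + } and FIRST(L L) = { *, + }.
Both contain *, so the two alternatives are not disjoint — LL(1) conflict.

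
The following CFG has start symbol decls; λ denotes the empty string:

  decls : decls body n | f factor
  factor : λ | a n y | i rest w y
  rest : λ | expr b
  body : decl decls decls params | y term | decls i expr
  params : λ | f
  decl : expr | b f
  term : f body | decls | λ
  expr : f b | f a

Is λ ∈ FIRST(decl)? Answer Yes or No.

No

Nullable nonterminals: factor, params, rest, term.
No production of decl has an RHS whose symbols are all nullable, so decl is not nullable.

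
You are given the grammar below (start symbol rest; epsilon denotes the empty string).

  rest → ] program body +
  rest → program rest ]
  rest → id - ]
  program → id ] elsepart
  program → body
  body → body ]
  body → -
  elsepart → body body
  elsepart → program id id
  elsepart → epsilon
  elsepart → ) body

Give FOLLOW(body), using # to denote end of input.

{ +, -, ], id }

In rest → ] program body +: add FIRST(+) = { + }.
In program → body: body is at the end, add FOLLOW(program) = { -, ], id }.
In body → body ]: add FIRST(]) = { ] }.
In elsepart → body body: add FIRST(body) = { - }.
In elsepart → body body: body is at the end, add FOLLOW(elsepart) = { -, ], id }.
In elsepart → ) body: body is at the end, add FOLLOW(elsepart) = { -, ], id }.
Union: FOLLOW(body) = { +, -, ], id }.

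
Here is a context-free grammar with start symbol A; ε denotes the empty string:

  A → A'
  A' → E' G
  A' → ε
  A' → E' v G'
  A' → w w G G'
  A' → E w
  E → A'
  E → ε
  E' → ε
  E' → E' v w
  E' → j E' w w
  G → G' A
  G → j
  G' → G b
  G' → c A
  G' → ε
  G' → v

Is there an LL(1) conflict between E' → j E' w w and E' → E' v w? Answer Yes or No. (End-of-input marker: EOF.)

Yes

FIRST(j E' w w) = { j } and FIRST(E' v w) = { j, v }.
Both contain j, so the two alternatives are not disjoint — LL(1) conflict.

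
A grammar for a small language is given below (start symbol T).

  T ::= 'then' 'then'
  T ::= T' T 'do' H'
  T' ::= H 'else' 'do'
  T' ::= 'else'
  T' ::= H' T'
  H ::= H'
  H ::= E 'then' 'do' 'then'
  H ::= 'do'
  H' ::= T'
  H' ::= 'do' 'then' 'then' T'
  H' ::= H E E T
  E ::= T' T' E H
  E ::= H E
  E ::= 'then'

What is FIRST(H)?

From H ::= H': add FIRST(H') = { 'do', 'else', 'then' }.
From H ::= E 'then' 'do' 'then': add FIRST(E) = { 'do', 'else', 'then' }.
H ::= 'do' contributes {'do'}.
Union: FIRST(H) = { 'do', 'else', 'then' }.

{ 'do', 'else', 'then' }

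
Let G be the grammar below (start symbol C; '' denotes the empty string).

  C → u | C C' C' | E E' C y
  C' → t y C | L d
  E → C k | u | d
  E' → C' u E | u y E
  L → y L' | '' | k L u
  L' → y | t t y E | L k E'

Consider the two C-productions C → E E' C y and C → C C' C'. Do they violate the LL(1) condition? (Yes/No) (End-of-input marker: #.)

Yes

FIRST(E E' C y) = { d, u } and FIRST(C C' C') = { d, u }.
Both contain d, so the two alternatives are not disjoint — LL(1) conflict.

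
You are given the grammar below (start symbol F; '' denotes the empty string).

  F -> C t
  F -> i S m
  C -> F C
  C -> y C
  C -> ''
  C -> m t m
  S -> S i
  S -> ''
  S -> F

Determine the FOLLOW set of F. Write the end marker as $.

F is the start symbol, so $ ∈ FOLLOW(F).
In C -> F C: add FIRST(C)\{''} = { i, m, t, y }.
  Since C is nullable, also add FOLLOW(C) = { t }.
In S -> F: F is at the end, add FOLLOW(S) = { i, m }.
Union: FOLLOW(F) = { $, i, m, t, y }.

{ $, i, m, t, y }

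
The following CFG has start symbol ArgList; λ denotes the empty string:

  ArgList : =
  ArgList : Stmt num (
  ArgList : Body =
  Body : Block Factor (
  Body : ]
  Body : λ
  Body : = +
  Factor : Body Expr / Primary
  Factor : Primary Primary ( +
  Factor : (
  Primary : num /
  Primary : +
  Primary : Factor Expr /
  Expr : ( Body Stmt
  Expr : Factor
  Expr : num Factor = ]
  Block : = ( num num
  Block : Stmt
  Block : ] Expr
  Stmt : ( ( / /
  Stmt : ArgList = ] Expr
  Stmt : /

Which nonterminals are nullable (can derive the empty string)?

Directly nullable (have an λ-production): Body.
No other nonterminal has a production whose RHS symbols are all nullable.

{ Body }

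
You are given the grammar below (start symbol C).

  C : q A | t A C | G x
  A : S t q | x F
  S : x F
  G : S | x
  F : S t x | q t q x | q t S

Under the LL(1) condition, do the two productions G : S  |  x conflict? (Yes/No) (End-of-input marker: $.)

FIRST(S) = { x } and FIRST(x) = { x }.
Both contain x, so the two alternatives are not disjoint — LL(1) conflict.

Yes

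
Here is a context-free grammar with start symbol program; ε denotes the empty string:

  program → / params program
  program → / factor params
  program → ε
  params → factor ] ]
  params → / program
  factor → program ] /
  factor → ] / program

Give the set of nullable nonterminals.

Directly nullable (have an ε-production): program.
No other nonterminal has a production whose RHS symbols are all nullable.

{ program }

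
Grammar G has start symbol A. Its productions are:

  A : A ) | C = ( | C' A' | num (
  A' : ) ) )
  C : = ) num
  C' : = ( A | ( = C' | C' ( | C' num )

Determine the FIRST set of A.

{ (, =, num }

From A : A ): add FIRST(A) = { (, =, num }.
From A : C = (: add FIRST(C) = { = }.
From A : C' A': add FIRST(C') = { (, = }.
A : num ( contributes {num}.
Union: FIRST(A) = { (, =, num }.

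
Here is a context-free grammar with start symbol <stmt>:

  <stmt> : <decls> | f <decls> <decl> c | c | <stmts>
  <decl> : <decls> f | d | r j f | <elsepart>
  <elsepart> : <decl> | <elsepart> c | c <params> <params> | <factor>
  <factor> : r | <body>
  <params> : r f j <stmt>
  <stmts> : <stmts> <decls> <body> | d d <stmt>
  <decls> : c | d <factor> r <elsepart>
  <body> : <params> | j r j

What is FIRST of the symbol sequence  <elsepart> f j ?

Add FIRST(<elsepart>) = { c, d, j, r }; <elsepart> is not nullable, stop.

{ c, d, j, r }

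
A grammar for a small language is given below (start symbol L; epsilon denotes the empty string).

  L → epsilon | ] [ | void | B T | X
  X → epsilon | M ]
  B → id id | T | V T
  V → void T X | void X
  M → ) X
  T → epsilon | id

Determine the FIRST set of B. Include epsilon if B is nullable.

B → id id contributes {id}.
From B → T: add FIRST(T) = { id, epsilon } (including epsilon since T is nullable).
From B → V T: add FIRST(V) = { void }.
Union: FIRST(B) = { id, void, epsilon }.

{ id, void, epsilon }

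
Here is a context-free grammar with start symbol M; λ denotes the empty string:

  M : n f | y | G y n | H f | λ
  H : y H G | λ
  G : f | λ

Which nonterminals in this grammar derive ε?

Directly nullable (have an λ-production): M, H, G.

{ G, H, M }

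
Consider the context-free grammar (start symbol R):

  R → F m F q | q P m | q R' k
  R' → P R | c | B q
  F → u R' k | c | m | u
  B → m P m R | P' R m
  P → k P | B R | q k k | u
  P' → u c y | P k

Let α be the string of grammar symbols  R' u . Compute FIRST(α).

{ c, k, m, q, u }

Add FIRST(R') = { c, k, m, q, u }; R' is not nullable, stop.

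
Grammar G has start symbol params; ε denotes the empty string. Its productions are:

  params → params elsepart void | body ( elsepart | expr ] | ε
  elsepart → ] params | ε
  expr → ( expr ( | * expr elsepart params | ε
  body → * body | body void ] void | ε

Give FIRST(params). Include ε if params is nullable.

From params → params elsepart void: params, elsepart nullable, take FIRST(params) ∪ FIRST(elsepart) ∪ {void} = { (, *, ], void }.
From params → body ( elsepart: body nullable, take FIRST(body) ∪ {(} = { (, *, void }.
From params → expr ]: expr nullable, take FIRST(expr) ∪ {]} = { (, *, ] }.
params → ε contributes ε.
Union: FIRST(params) = { (, *, ], void, ε }.

{ (, *, ], void, ε }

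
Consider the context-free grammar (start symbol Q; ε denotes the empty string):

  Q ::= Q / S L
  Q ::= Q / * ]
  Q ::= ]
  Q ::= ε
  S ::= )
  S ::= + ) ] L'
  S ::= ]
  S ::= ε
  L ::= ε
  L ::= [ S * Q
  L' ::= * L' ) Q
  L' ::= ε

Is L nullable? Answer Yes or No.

Yes

L has an ε-production, so L ⇒ ε.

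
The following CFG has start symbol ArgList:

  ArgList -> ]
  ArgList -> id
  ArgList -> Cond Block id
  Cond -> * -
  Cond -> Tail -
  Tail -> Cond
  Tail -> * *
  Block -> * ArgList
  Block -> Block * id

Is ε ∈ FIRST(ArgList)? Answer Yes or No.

No nonterminal in this grammar is nullable.
No production of ArgList has an RHS whose symbols are all nullable, so ArgList is not nullable.

No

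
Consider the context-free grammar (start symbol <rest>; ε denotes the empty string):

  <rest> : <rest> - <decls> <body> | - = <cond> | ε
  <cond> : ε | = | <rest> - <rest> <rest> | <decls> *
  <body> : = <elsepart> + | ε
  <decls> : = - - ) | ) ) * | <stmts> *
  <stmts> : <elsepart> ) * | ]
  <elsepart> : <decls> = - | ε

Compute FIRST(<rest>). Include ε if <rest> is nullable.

{ -, ε }

From <rest> : <rest> - <decls> <body>: <rest> nullable, take FIRST(<rest>) ∪ {-} = { - }.
<rest> : - = <cond> contributes {-}.
<rest> : ε contributes ε.
Union: FIRST(<rest>) = { -, ε }.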